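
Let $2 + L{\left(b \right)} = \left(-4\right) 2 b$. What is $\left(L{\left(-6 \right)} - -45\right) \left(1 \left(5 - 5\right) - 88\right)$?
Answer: $-8008$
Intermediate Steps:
$L{\left(b \right)} = -2 - 8 b$ ($L{\left(b \right)} = -2 + \left(-4\right) 2 b = -2 - 8 b$)
$\left(L{\left(-6 \right)} - -45\right) \left(1 \left(5 - 5\right) - 88\right) = \left(\left(-2 - -48\right) - -45\right) \left(1 \left(5 - 5\right) - 88\right) = \left(\left(-2 + 48\right) + 45\right) \left(1 \cdot 0 - 88\right) = \left(46 + 45\right) \left(0 - 88\right) = 91 \left(-88\right) = -8008$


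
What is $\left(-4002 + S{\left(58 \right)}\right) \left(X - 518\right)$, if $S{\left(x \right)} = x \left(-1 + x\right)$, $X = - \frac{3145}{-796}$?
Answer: $\frac{71197842}{199} \approx 3.5778 \cdot 10^{5}$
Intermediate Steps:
$X = \frac{3145}{796}$ ($X = \left(-3145\right) \left(- \frac{1}{796}\right) = \frac{3145}{796} \approx 3.951$)
$\left(-4002 + S{\left(58 \right)}\right) \left(X - 518\right) = \left(-4002 + 58 \left(-1 + 58\right)\right) \left(\frac{3145}{796} - 518\right) = \left(-4002 + 58 \cdot 57\right) \left(- \frac{409183}{796}\right) = \left(-4002 + 3306\right) \left(- \frac{409183}{796}\right) = \left(-696\right) \left(- \frac{409183}{796}\right) = \frac{71197842}{199}$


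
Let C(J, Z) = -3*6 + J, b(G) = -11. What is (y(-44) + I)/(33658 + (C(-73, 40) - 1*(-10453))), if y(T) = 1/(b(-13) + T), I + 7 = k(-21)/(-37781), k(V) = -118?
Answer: -3644244/22867894775 ≈ -0.00015936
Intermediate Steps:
I = -264349/37781 (I = -7 - 118/(-37781) = -7 - 118*(-1/37781) = -7 + 118/37781 = -264349/37781 ≈ -6.9969)
C(J, Z) = -18 + J
y(T) = 1/(-11 + T)
(y(-44) + I)/(33658 + (C(-73, 40) - 1*(-10453))) = (1/(-11 - 44) - 264349/37781)/(33658 + ((-18 - 73) - 1*(-10453))) = (1/(-55) - 264349/37781)/(33658 + (-91 + 10453)) = (-1/55 - 264349/37781)/(33658 + 10362) = -14576976/2077955/44020 = -14576976/2077955*1/44020 = -3644244/22867894775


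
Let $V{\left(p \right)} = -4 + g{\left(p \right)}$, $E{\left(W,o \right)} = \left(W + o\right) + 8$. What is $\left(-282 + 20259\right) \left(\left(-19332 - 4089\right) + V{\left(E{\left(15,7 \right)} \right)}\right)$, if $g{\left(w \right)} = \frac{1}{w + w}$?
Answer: $- \frac{9359217841}{20} \approx -4.6796 \cdot 10^{8}$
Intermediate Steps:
$E{\left(W,o \right)} = 8 + W + o$
$g{\left(w \right)} = \frac{1}{2 w}$
$V{\left(p \right)} = -4 + \frac{1}{2 p}$
$\left(-282 + 20259\right) \left(\left(-19332 - 4089\right) + V{\left(E{\left(15,7 \right)} \right)}\right) = \left(-282 + 20259\right) \left(\left(-19332 - 4089\right) - \left(4 - \frac{1}{2 \left(8 + 15 + 7\right)}\right)\right) = 19977 \left(\left(-19332 - 4089\right) - \left(4 - \frac{1}{2 \cdot 30}\right)\right) = 19977 \left(-23421 + \left(-4 + \frac{1}{2} \cdot \frac{1}{30}\right)\right) = 19977 \left(-23421 + \left(-4 + \frac{1}{60}\right)\right) = 19977 \left(-23421 - \frac{239}{60}\right) = 19977 \left(- \frac{1405499}{60}\right) = - \frac{9359217841}{20}$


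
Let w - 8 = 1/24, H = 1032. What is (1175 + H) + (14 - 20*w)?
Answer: 12361/6 ≈ 2060.2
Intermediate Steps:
w = 193/24 (w = 8 + 1/24 = 193/24 ≈ 8.0417)
(1175 + H) + (14 - 20*w) = (1175 + 1032) + (14 - 20*193/24) = 2207 + (14 - 965/6) = 2207 - 881/6 = 12361/6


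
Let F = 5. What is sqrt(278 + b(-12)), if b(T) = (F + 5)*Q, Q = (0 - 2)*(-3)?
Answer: 13*sqrt(2) ≈ 18.385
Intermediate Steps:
Q = 6 (Q = -2*(-3) = 6)
b(T) = 60 (b(T) = (5 + 5)*6 = 10*6 = 60)
sqrt(278 + b(-12)) = sqrt(278 + 60) = sqrt(338) = 13*sqrt(2)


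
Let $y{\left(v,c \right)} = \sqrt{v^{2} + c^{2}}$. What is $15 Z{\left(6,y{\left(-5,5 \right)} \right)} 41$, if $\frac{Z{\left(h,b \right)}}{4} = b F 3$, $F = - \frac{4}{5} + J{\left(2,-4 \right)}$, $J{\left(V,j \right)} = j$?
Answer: $- 177120 \sqrt{2} \approx -2.5049 \cdot 10^{5}$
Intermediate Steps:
$y{\left(v,c \right)} = \sqrt{c^{2} + v^{2}}$
$F = - \frac{24}{5}$ ($F = - \frac{4}{5} - 4 = - \frac{24}{5} \approx -4.8$)
$Z{\left(h,b \right)} = - \frac{288 b}{5}$ ($Z{\left(h,b \right)} = 4 b \left(- \frac{24}{5}\right) 3 = 4 - \frac{24 b}{5} \cdot 3 = 4 \left(- \frac{72 b}{5}\right) = - \frac{288 b}{5}$)
$15 Z{\left(6,y{\left(-5,5 \right)} \right)} 41 = 15 \left(- \frac{288 \sqrt{5^{2} + \left(-5\right)^{2}}}{5}\right) 41 = 15 \left(- \frac{288 \sqrt{25 + 25}}{5}\right) 41 = 15 \left(- \frac{288 \sqrt{50}}{5}\right) 41 = 15 \left(- \frac{288 \cdot 5 \sqrt{2}}{5}\right) 41 = 15 \left(- 288 \sqrt{2}\right) 41 = - 4320 \sqrt{2} \cdot 41 = - 177120 \sqrt{2}$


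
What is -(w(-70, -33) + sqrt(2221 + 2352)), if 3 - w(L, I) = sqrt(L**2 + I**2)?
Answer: -3 + sqrt(5989) - sqrt(4573) ≈ 6.7647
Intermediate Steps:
w(L, I) = 3 - sqrt(I**2 + L**2) (w(L, I) = 3 - sqrt(L**2 + I**2) = 3 - sqrt(I**2 + L**2))
-(w(-70, -33) + sqrt(2221 + 2352)) = -((3 - sqrt((-33)**2 + (-70)**2)) + sqrt(2221 + 2352)) = -((3 - sqrt(1089 + 4900)) + sqrt(4573)) = -((3 - sqrt(5989)) + sqrt(4573)) = -(3 + sqrt(4573) - sqrt(5989)) = -3 + sqrt(5989) - sqrt(4573)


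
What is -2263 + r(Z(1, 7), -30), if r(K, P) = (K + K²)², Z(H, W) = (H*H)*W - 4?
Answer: -2119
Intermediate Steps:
Z(H, W) = -4 + W*H² (Z(H, W) = H²*W - 4 = W*H² - 4 = -4 + W*H²)
-2263 + r(Z(1, 7), -30) = -2263 + (-4 + 7*1²)²*(1 + (-4 + 7*1²))² = -2263 + (-4 + 7*1)²*(1 + (-4 + 7*1))² = -2263 + (-4 + 7)²*(1 + (-4 + 7))² = -2263 + 3²*(1 + 3)² = -2263 + 9*4² = -2263 + 9*16 = -2263 + 144 = -2119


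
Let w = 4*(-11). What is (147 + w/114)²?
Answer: 69839449/3249 ≈ 21496.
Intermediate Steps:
w = -44
(147 + w/114)² = (147 - 44/114)² = (147 - 44*1/114)² = (147 - 22/57)² = (8357/57)² = 69839449/3249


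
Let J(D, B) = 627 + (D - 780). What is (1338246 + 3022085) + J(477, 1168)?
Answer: 4360655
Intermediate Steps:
J(D, B) = -153 + D (J(D, B) = 627 + (-780 + D) = -153 + D)
(1338246 + 3022085) + J(477, 1168) = (1338246 + 3022085) + (-153 + 477) = 4360331 + 324 = 4360655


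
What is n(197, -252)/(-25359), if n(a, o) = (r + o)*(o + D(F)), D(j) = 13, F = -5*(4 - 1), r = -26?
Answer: -66442/25359 ≈ -2.6201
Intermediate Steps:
F = -15 (F = -5*3 = -15)
n(a, o) = (-26 + o)*(13 + o) (n(a, o) = (-26 + o)*(o + 13) = (-26 + o)*(13 + o))
n(197, -252)/(-25359) = (-338 + (-252)² - 13*(-252))/(-25359) = (-338 + 63504 + 3276)*(-1/25359) = 66442*(-1/25359) = -66442/25359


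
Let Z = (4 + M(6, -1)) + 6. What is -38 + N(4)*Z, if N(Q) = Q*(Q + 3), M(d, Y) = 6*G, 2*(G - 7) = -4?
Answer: 1082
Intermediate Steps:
G = 5 (G = 7 + (1/2)*(-4) = 7 - 2 = 5)
M(d, Y) = 30 (M(d, Y) = 6*5 = 30)
N(Q) = Q*(3 + Q)
Z = 40 (Z = (4 + 30) + 6 = 34 + 6 = 40)
-38 + N(4)*Z = -38 + (4*(3 + 4))*40 = -38 + (4*7)*40 = -38 + 28*40 = -38 + 1120 = 1082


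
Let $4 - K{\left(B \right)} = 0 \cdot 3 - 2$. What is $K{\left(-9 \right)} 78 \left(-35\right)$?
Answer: $-16380$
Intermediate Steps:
$K{\left(B \right)} = 6$ ($K{\left(B \right)} = 4 - \left(0 \cdot 3 - 2\right) = 4 - \left(0 - 2\right) = 4 - -2 = 4 + 2 = 6$)
$K{\left(-9 \right)} 78 \left(-35\right) = 6 \cdot 78 \left(-35\right) = 468 \left(-35\right) = -16380$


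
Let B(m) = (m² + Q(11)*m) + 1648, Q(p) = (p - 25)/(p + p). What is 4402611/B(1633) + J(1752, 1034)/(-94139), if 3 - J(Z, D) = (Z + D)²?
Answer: 77430726747029/920688080788 ≈ 84.101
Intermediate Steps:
J(Z, D) = 3 - (D + Z)² (J(Z, D) = 3 - (Z + D)² = 3 - (D + Z)²)
Q(p) = (-25 + p)/(2*p) (Q(p) = (-25 + p)/((2*p)) = (-25 + p)*(1/(2*p)) = (-25 + p)/(2*p))
B(m) = 1648 + m² - 7*m/11 (B(m) = (m² + ((½)*(-25 + 11)/11)*m) + 1648 = (m² + ((½)*(1/11)*(-14))*m) + 1648 = (m² - 7*m/11) + 1648 = 1648 + m² - 7*m/11)
4402611/B(1633) + J(1752, 1034)/(-94139) = 4402611/(1648 + 1633² - 7/11*1633) + (3 - (1034 + 1752)²)/(-94139) = 4402611/(1648 + 2666689 - 11431/11) + (3 - 1*2786²)*(-1/94139) = 4402611/(29340276/11) + (3 - 1*7761796)*(-1/94139) = 4402611*(11/29340276) + (3 - 7761796)*(-1/94139) = 16142907/9780092 - 7761793*(-1/94139) = 16142907/9780092 + 7761793/94139 = 77430726747029/920688080788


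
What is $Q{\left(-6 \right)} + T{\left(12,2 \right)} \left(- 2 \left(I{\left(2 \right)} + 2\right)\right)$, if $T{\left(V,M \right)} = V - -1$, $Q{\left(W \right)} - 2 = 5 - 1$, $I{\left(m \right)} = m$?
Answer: $-98$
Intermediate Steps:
$Q{\left(W \right)} = 6$ ($Q{\left(W \right)} = 2 + \left(5 - 1\right) = 2 + 4 = 6$)
$T{\left(V,M \right)} = 1 + V$ ($T{\left(V,M \right)} = V + 1 = 1 + V$)
$Q{\left(-6 \right)} + T{\left(12,2 \right)} \left(- 2 \left(I{\left(2 \right)} + 2\right)\right) = 6 + \left(1 + 12\right) \left(- 2 \left(2 + 2\right)\right) = 6 + 13 \left(\left(-2\right) 4\right) = 6 + 13 \left(-8\right) = 6 - 104 = -98$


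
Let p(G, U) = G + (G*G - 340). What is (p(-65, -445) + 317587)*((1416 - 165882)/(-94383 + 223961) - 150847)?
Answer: -3141209770202012/64789 ≈ -4.8484e+10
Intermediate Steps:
p(G, U) = -340 + G + G² (p(G, U) = G + (G² - 340) = G + (-340 + G²) = -340 + G + G²)
(p(-65, -445) + 317587)*((1416 - 165882)/(-94383 + 223961) - 150847) = ((-340 - 65 + (-65)²) + 317587)*((1416 - 165882)/(-94383 + 223961) - 150847) = ((-340 - 65 + 4225) + 317587)*(-164466/129578 - 150847) = (3820 + 317587)*(-164466*1/129578 - 150847) = 321407*(-82233/64789 - 150847) = 321407*(-9773308516/64789) = -3141209770202012/64789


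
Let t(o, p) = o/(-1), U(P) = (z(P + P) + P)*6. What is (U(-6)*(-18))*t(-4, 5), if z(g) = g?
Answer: 7776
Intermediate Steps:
U(P) = 18*P (U(P) = ((P + P) + P)*6 = (2*P + P)*6 = (3*P)*6 = 18*P)
t(o, p) = -o (t(o, p) = o*(-1) = -o)
(U(-6)*(-18))*t(-4, 5) = ((18*(-6))*(-18))*(-1*(-4)) = -108*(-18)*4 = 1944*4 = 7776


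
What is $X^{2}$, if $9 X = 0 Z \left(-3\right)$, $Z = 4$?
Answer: $0$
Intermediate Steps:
$X = 0$ ($X = \frac{0 \cdot 4 \left(-3\right)}{9} = \frac{0 \left(-3\right)}{9} = \frac{1}{9} \cdot 0 = 0$)
$X^{2} = 0^{2} = 0$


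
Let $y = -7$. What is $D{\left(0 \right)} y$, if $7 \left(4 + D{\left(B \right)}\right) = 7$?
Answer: $21$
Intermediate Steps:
$D{\left(B \right)} = -3$ ($D{\left(B \right)} = -4 + \frac{1}{7} \cdot 7 = -4 + 1 = -3$)
$D{\left(0 \right)} y = \left(-3\right) \left(-7\right) = 21$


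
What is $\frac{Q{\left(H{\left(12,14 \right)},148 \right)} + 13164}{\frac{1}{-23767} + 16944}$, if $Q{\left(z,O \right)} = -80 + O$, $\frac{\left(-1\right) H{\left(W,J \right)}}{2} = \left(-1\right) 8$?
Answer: $\frac{314484944}{402708047} \approx 0.78093$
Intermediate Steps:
$H{\left(W,J \right)} = 16$ ($H{\left(W,J \right)} = - 2 \left(\left(-1\right) 8\right) = \left(-2\right) \left(-8\right) = 16$)
$\frac{Q{\left(H{\left(12,14 \right)},148 \right)} + 13164}{\frac{1}{-23767} + 16944} = \frac{\left(-80 + 148\right) + 13164}{\frac{1}{-23767} + 16944} = \frac{68 + 13164}{- \frac{1}{23767} + 16944} = \frac{13232}{\frac{402708047}{23767}} = 13232 \cdot \frac{23767}{402708047} = \frac{314484944}{402708047}$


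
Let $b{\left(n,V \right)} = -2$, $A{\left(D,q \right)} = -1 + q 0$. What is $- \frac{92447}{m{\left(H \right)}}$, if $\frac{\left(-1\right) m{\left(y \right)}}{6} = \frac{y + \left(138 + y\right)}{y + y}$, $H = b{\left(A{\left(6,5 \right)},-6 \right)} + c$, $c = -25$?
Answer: $- \frac{277341}{28} \approx -9905.0$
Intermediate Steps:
$A{\left(D,q \right)} = -1$ ($A{\left(D,q \right)} = -1 + 0 = -1$)
$H = -27$ ($H = -2 - 25 = -27$)
$m{\left(y \right)} = - \frac{3 \left(138 + 2 y\right)}{y}$ ($m{\left(y \right)} = - 6 \frac{y + \left(138 + y\right)}{y + y} = - 6 \frac{138 + 2 y}{2 y} = - \frac{3 \left(138 + 2 y\right)}{y}$)
$- \frac{92447}{m{\left(H \right)}} = - \frac{92447}{-6 - \frac{414}{-27}} = - \frac{92447}{-6 - - \frac{46}{3}} = - \frac{92447}{-6 + \frac{46}{3}} = - \frac{92447}{\frac{28}{3}} = \left(-92447\right) \frac{3}{28} = - \frac{277341}{28}$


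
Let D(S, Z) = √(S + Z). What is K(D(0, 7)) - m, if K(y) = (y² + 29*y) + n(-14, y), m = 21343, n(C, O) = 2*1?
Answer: -21334 + 29*√7 ≈ -21257.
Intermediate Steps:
n(C, O) = 2
K(y) = 2 + y² + 29*y (K(y) = (y² + 29*y) + 2 = 2 + y² + 29*y)
K(D(0, 7)) - m = (2 + (√(0 + 7))² + 29*√(0 + 7)) - 1*21343 = (2 + (√7)² + 29*√7) - 21343 = (2 + 7 + 29*√7) - 21343 = (9 + 29*√7) - 21343 = -21334 + 29*√7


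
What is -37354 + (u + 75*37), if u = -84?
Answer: -34663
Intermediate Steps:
-37354 + (u + 75*37) = -37354 + (-84 + 75*37) = -37354 + (-84 + 2775) = -37354 + 2691 = -34663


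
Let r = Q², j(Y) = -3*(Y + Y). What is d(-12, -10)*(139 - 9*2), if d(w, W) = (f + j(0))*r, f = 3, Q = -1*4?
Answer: 5808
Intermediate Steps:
Q = -4
j(Y) = -6*Y
r = 16 (r = (-4)² = 16)
d(w, W) = 48 (d(w, W) = (3 - 6*0)*16 = (3 + 0)*16 = 3*16 = 48)
d(-12, -10)*(139 - 9*2) = 48*(139 - 9*2) = 48*(139 - 18) = 48*121 = 5808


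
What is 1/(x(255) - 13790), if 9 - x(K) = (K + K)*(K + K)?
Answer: -1/273881 ≈ -3.6512e-6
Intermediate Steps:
x(K) = 9 - 4*K² (x(K) = 9 - (K + K)*(K + K) = 9 - 2*K*2*K = 9 - 4*K²)
1/(x(255) - 13790) = 1/((9 - 4*255²) - 13790) = 1/((9 - 4*65025) - 13790) = 1/((9 - 260100) - 13790) = 1/(-260091 - 13790) = 1/(-273881) = -1/273881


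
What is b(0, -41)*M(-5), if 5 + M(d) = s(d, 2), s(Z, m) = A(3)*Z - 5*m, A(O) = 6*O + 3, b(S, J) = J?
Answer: 4920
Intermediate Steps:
A(O) = 3 + 6*O
s(Z, m) = -5*m + 21*Z (s(Z, m) = (3 + 6*3)*Z - 5*m = (3 + 18)*Z - 5*m = 21*Z - 5*m = -5*m + 21*Z)
M(d) = -15 + 21*d (M(d) = -5 + (-5*2 + 21*d) = -5 + (-10 + 21*d) = -15 + 21*d)
b(0, -41)*M(-5) = -41*(-15 + 21*(-5)) = -41*(-15 - 105) = -41*(-120) = 4920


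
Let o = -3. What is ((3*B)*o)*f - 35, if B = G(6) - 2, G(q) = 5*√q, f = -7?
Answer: -161 + 315*√6 ≈ 610.59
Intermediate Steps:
B = -2 + 5*√6 (B = 5*√6 - 2 = -2 + 5*√6 ≈ 10.247)
((3*B)*o)*f - 35 = ((3*(-2 + 5*√6))*(-3))*(-7) - 35 = ((-6 + 15*√6)*(-3))*(-7) - 35 = (18 - 45*√6)*(-7) - 35 = (-126 + 315*√6) - 35 = -161 + 315*√6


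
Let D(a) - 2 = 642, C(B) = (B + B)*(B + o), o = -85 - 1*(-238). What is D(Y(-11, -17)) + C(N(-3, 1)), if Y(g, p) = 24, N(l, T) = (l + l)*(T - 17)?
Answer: 48452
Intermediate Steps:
N(l, T) = 2*l*(-17 + T) (N(l, T) = (2*l)*(-17 + T) = 2*l*(-17 + T))
o = 153 (o = -85 + 238 = 153)
C(B) = 2*B*(153 + B) (C(B) = (B + B)*(B + 153) = (2*B)*(153 + B) = 2*B*(153 + B))
D(a) = 644 (D(a) = 2 + 642 = 644)
D(Y(-11, -17)) + C(N(-3, 1)) = 644 + 2*(2*(-3)*(-17 + 1))*(153 + 2*(-3)*(-17 + 1)) = 644 + 2*(2*(-3)*(-16))*(153 + 2*(-3)*(-16)) = 644 + 2*96*(153 + 96) = 644 + 2*96*249 = 644 + 47808 = 48452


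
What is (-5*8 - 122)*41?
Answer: -6642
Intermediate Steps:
(-5*8 - 122)*41 = (-40 - 122)*41 = -162*41 = -6642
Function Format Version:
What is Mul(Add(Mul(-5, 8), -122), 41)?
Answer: -6642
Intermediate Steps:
Mul(Add(Mul(-5, 8), -122), 41) = Mul(Add(-40, -122), 41) = Mul(-162, 41) = -6642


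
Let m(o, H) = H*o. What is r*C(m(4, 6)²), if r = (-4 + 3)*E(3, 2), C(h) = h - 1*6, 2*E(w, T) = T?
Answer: -570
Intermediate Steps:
E(w, T) = T/2
C(h) = -6 + h (C(h) = h - 6 = -6 + h)
r = -1 (r = (-4 + 3)*((½)*2) = -1*1 = -1)
r*C(m(4, 6)²) = -(-6 + (6*4)²) = -(-6 + 24²) = -(-6 + 576) = -1*570 = -570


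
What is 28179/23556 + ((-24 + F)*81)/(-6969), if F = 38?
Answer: 18851883/18240196 ≈ 1.0335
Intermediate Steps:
28179/23556 + ((-24 + F)*81)/(-6969) = 28179/23556 + ((-24 + 38)*81)/(-6969) = 28179*(1/23556) + (14*81)*(-1/6969) = 9393/7852 + 1134*(-1/6969) = 9393/7852 - 378/2323 = 18851883/18240196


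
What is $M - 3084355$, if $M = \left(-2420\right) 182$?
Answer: $-3524795$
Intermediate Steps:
$M = -440440$
$M - 3084355 = -440440 - 3084355 = -3524795$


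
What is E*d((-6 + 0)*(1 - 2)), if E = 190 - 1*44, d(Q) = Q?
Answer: 876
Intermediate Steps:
E = 146 (E = 190 - 44 = 146)
E*d((-6 + 0)*(1 - 2)) = 146*((-6 + 0)*(1 - 2)) = 146*(-6*(-1)) = 146*6 = 876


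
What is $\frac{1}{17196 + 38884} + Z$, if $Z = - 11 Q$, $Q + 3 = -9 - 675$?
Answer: $\frac{423796561}{56080} \approx 7557.0$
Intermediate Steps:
$Q = -687$ ($Q = -3 - 684 = -687$)
$Z = 7557$ ($Z = \left(-11\right) \left(-687\right) = 7557$)
$\frac{1}{17196 + 38884} + Z = \frac{1}{17196 + 38884} + 7557 = \frac{1}{56080} + 7557 = \frac{423796561}{56080}$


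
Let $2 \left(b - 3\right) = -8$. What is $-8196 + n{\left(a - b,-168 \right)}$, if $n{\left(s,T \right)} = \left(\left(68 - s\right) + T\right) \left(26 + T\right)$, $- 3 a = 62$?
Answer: $\frac{9634}{3} \approx 3211.3$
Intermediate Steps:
$a = - \frac{62}{3}$ ($a = \left(- \frac{1}{3}\right) 62 = - \frac{62}{3} \approx -20.667$)
$b = -1$ ($b = 3 + \frac{1}{2} \left(-8\right) = 3 - 4 = -1$)
$n{\left(s,T \right)} = \left(26 + T\right) \left(68 + T - s\right)$ ($n{\left(s,T \right)} = \left(68 + T - s\right) \left(26 + T\right) = \left(26 + T\right) \left(68 + T - s\right)$)
$-8196 + n{\left(a - b,-168 \right)} = -8196 + \left(1768 + \left(-168\right)^{2} - 26 \left(- \frac{62}{3} - -1\right) + 94 \left(-168\right) - - 168 \left(- \frac{62}{3} - -1\right)\right) = -8196 - \left(-14200 - 142 \left(- \frac{62}{3} + 1\right)\right) = -8196 - \left(- \frac{44134}{3} + 3304\right) = -8196 + \left(1768 + 28224 + \frac{1534}{3} - 15792 - 3304\right) = -8196 + \frac{34222}{3} = \frac{9634}{3}$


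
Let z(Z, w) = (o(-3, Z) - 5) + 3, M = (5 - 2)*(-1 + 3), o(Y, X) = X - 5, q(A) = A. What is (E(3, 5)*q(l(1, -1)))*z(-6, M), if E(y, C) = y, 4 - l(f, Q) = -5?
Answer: -351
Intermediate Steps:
l(f, Q) = 9 (l(f, Q) = 4 - 1*(-5) = 4 + 5 = 9)
o(Y, X) = -5 + X
M = 6 (M = 3*2 = 6)
z(Z, w) = -7 + Z (z(Z, w) = ((-5 + Z) - 5) + 3 = (-10 + Z) + 3 = -7 + Z)
(E(3, 5)*q(l(1, -1)))*z(-6, M) = (3*9)*(-7 - 6) = 27*(-13) = -351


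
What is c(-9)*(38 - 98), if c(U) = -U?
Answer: -540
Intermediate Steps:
c(-9)*(38 - 98) = (-1*(-9))*(38 - 98) = 9*(-60) = -540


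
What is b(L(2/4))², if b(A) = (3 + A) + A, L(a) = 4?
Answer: 121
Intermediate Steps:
b(A) = 3 + 2*A
b(L(2/4))² = (3 + 2*4)² = (3 + 8)² = 11² = 121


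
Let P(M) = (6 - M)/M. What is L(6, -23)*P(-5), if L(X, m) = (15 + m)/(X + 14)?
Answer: 22/25 ≈ 0.88000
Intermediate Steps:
L(X, m) = (15 + m)/(14 + X)
P(M) = (6 - M)/M
L(6, -23)*P(-5) = ((15 - 23)/(14 + 6))*((6 - 1*(-5))/(-5)) = (-8/20)*(-(6 + 5)/5) = ((1/20)*(-8))*(-⅕*11) = -⅖*(-11/5) = 22/25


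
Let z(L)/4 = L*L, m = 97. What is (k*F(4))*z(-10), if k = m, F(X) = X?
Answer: 155200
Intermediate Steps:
z(L) = 4*L² (z(L) = 4*(L*L) = 4*L²)
k = 97
(k*F(4))*z(-10) = (97*4)*(4*(-10)²) = 388*(4*100) = 388*400 = 155200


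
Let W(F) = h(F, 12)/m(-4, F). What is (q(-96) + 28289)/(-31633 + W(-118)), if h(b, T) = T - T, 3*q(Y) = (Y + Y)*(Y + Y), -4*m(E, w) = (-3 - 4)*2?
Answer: -40577/31633 ≈ -1.2827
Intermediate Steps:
m(E, w) = 7/2 (m(E, w) = -(-3 - 4)*2/4 = -(-7)*2/4 = -¼*(-14) = 7/2)
q(Y) = 4*Y²/3 (q(Y) = ((Y + Y)*(Y + Y))/3 = ((2*Y)*(2*Y))/3 = (4*Y²)/3 = 4*Y²/3)
h(b, T) = 0
W(F) = 0 (W(F) = 0/(7/2) = 0*(2/7) = 0)
(q(-96) + 28289)/(-31633 + W(-118)) = ((4/3)*(-96)² + 28289)/(-31633 + 0) = ((4/3)*9216 + 28289)/(-31633) = (12288 + 28289)*(-1/31633) = 40577*(-1/31633) = -40577/31633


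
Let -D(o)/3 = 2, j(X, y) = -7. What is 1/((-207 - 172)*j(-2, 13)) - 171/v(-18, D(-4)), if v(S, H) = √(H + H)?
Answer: 1/2653 + 57*I*√3/2 ≈ 0.00037693 + 49.363*I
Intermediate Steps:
D(o) = -6 (D(o) = -3*2 = -6)
v(S, H) = √2*√H (v(S, H) = √(2*H) = √2*√H)
1/((-207 - 172)*j(-2, 13)) - 171/v(-18, D(-4)) = 1/(-207 - 172*(-7)) - 171*(-I*√3/6) = -⅐/(-379) - 171*(-I*√3/6) = -1/379*(-⅐) - 171*(-I*√3/6) = 1/2653 - (-57)*I*√3/2 = 1/2653 + 57*I*√3/2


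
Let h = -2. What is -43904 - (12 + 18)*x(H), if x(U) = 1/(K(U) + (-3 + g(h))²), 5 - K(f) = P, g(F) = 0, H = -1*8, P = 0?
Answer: -307343/7 ≈ -43906.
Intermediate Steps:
H = -8
K(f) = 5 (K(f) = 5 - 1*0 = 5 + 0 = 5)
x(U) = 1/14 (x(U) = 1/(5 + (-3 + 0)²) = 1/(5 + (-3)²) = 1/(5 + 9) = 1/14)
-43904 - (12 + 18)*x(H) = -43904 - (12 + 18)/14 = -43904 - 30/14 = -43904 - 1*15/7 = -43904 - 15/7 = -307343/7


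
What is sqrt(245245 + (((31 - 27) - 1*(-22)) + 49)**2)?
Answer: sqrt(250870) ≈ 500.87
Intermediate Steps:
sqrt(245245 + (((31 - 27) - 1*(-22)) + 49)**2) = sqrt(245245 + ((4 + 22) + 49)**2) = sqrt(245245 + (26 + 49)**2) = sqrt(245245 + 75**2) = sqrt(245245 + 5625) = sqrt(250870)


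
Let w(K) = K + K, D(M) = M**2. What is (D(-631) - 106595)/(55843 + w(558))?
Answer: 291566/56959 ≈ 5.1189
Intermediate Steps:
w(K) = 2*K
(D(-631) - 106595)/(55843 + w(558)) = ((-631)**2 - 106595)/(55843 + 2*558) = (398161 - 106595)/(55843 + 1116) = 291566/56959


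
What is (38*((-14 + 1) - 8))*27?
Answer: -21546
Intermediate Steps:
(38*((-14 + 1) - 8))*27 = (38*(-13 - 8))*27 = (38*(-21))*27 = -798*27 = -21546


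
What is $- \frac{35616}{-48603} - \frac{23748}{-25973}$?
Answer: $\frac{693092804}{420788573} \approx 1.6471$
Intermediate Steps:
$- \frac{35616}{-48603} - \frac{23748}{-25973} = \left(-35616\right) \left(- \frac{1}{48603}\right) - - \frac{23748}{25973} = \frac{11872}{16201} + \frac{23748}{25973} = \frac{693092804}{420788573}$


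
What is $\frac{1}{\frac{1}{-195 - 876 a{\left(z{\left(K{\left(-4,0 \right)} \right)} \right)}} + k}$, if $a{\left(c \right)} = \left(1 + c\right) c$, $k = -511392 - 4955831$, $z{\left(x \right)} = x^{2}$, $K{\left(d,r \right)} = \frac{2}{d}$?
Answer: $- \frac{1875}{10251043129} \approx -1.8291 \cdot 10^{-7}$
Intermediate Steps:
$k = -5467223$
$a{\left(c \right)} = c \left(1 + c\right)$
$\frac{1}{\frac{1}{-195 - 876 a{\left(z{\left(K{\left(-4,0 \right)} \right)} \right)}} + k} = \frac{1}{\frac{1}{-195 - 876 \left(\frac{2}{-4}\right)^{2} \left(1 + \left(\frac{2}{-4}\right)^{2}\right)} - 5467223} = \frac{1}{\frac{1}{-195 - 876 \left(2 \left(- \frac{1}{4}\right)\right)^{2} \left(1 + \left(2 \left(- \frac{1}{4}\right)\right)^{2}\right)} - 5467223} = \frac{1}{\frac{1}{-195 - 876 \left(- \frac{1}{2}\right)^{2} \left(1 + \left(- \frac{1}{2}\right)^{2}\right)} - 5467223} = \frac{1}{\frac{1}{-195 - 876 \frac{1 + \frac{1}{4}}{4}} - 5467223} = \frac{1}{\frac{1}{-195 - 876 \cdot \frac{1}{4} \cdot \frac{5}{4}} - 5467223} = \frac{1}{\frac{1}{-195 - \frac{1095}{4}} - 5467223} = \frac{1}{\frac{1}{- \frac{1875}{4}} - 5467223} = \frac{1}{- \frac{4}{1875} - 5467223} = \frac{1}{- \frac{10251043129}{1875}} = - \frac{1875}{10251043129}$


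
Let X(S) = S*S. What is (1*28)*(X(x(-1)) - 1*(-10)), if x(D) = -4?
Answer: 728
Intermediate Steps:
X(S) = S²
(1*28)*(X(x(-1)) - 1*(-10)) = (1*28)*((-4)² - 1*(-10)) = 28*(16 + 10) = 28*26 = 728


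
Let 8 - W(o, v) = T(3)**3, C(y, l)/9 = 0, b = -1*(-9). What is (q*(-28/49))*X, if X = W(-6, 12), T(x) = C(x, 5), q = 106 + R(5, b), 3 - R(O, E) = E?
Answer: -3200/7 ≈ -457.14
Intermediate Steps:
b = 9
C(y, l) = 0 (C(y, l) = 9*0 = 0)
R(O, E) = 3 - E
q = 100 (q = 106 + (3 - 1*9) = 106 + (3 - 9) = 106 - 6 = 100)
T(x) = 0
W(o, v) = 8 (W(o, v) = 8 - 1*0**3 = 8 - 1*0 = 8 + 0 = 8)
X = 8
(q*(-28/49))*X = (100*(-28/49))*8 = (100*(-28*1/49))*8 = (100*(-4/7))*8 = -400/7*8 = -3200/7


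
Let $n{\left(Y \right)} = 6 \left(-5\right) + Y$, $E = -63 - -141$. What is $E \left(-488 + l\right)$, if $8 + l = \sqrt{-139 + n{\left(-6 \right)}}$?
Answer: $-38688 + 390 i \sqrt{7} \approx -38688.0 + 1031.8 i$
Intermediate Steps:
$E = 78$ ($E = -63 + 141 = 78$)
$n{\left(Y \right)} = -30 + Y$
$l = -8 + 5 i \sqrt{7}$ ($l = -8 + \sqrt{-139 - 36} = -8 + \sqrt{-175} = -8 + 5 i \sqrt{7} \approx -8.0 + 13.229 i$)
$E \left(-488 + l\right) = 78 \left(-488 - \left(8 - 5 i \sqrt{7}\right)\right) = 78 \left(-496 + 5 i \sqrt{7}\right) = -38688 + 390 i \sqrt{7}$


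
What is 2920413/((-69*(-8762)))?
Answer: 973471/201526 ≈ 4.8305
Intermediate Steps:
2920413/((-69*(-8762))) = 2920413/604578 = 2920413*(1/604578) = 973471/201526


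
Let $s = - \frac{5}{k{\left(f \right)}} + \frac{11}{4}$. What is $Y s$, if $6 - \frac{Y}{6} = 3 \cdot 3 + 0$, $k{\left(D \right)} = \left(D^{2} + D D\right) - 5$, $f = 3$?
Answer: $- \frac{1107}{26} \approx -42.577$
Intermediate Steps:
$k{\left(D \right)} = -5 + 2 D^{2}$ ($k{\left(D \right)} = \left(D^{2} + D^{2}\right) - 5 = 2 D^{2} - 5 = -5 + 2 D^{2}$)
$Y = -18$ ($Y = 36 - 6 \left(3 \cdot 3 + 0\right) = 36 - 6 \left(9 + 0\right) = 36 - 54 = -18$)
$s = \frac{123}{52}$ ($s = - \frac{5}{-5 + 2 \cdot 3^{2}} + \frac{11}{4} = - \frac{5}{-5 + 2 \cdot 9} + 11 \cdot \frac{1}{4} = - \frac{5}{-5 + 18} + \frac{11}{4} = - \frac{5}{13} + \frac{11}{4} = \frac{123}{52} \approx 2.3654$)
$Y s = \left(-18\right) \frac{123}{52} = - \frac{1107}{26}$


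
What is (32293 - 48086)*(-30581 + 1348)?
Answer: 461676769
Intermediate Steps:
(32293 - 48086)*(-30581 + 1348) = -15793*(-29233) = 461676769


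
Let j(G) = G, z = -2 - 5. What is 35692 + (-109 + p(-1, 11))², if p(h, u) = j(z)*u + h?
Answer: 70661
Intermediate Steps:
z = -7
p(h, u) = h - 7*u (p(h, u) = -7*u + h = h - 7*u)
35692 + (-109 + p(-1, 11))² = 35692 + (-109 + (-1 - 7*11))² = 35692 + (-109 + (-1 - 77))² = 35692 + (-109 - 78)² = 35692 + (-187)² = 35692 + 34969 = 70661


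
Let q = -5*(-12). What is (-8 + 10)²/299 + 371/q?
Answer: 111169/17940 ≈ 6.1967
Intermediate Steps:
q = 60
(-8 + 10)²/299 + 371/q = (-8 + 10)²/299 + 371/60 = 2²*(1/299) + 371*(1/60) = 4*(1/299) + 371/60 = 4/299 + 371/60 = 111169/17940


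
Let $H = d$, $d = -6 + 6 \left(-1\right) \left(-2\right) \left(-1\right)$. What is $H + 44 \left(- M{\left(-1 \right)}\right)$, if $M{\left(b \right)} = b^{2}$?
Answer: $-62$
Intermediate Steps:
$d = -18$ ($d = -6 + \left(-6\right) \left(-2\right) \left(-1\right) = -6 + 12 \left(-1\right) = -6 - 12 = -18$)
$H = -18$
$H + 44 \left(- M{\left(-1 \right)}\right) = -18 + 44 \left(- \left(-1\right)^{2}\right) = -18 + 44 \left(\left(-1\right) 1\right) = -18 + 44 \left(-1\right) = -18 - 44 = -62$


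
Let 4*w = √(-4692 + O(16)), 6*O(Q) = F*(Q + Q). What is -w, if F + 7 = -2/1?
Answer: -I*√1185/2 ≈ -17.212*I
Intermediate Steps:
F = -9 (F = -7 - 2/1 = -7 - 2*1 = -7 - 2 = -9)
O(Q) = -3*Q (O(Q) = (-9*(Q + Q))/6 = (-18*Q)/6 = -3*Q)
w = I*√1185/2 (w = √(-4692 - 3*16)/4 = √(-4692 - 48)/4 = √(-4740)/4 = (2*I*√1185)/4 = I*√1185/2 ≈ 17.212*I)
-w = -I*√1185/2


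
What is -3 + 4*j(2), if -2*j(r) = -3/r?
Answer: 0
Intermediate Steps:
j(r) = 3/(2*r) (j(r) = -(-3)/(2*r) = 3/(2*r))
-3 + 4*j(2) = -3 + 4*((3/2)/2) = -3 + 4*((3/2)*(1/2)) = -3 + 4*(3/4) = -3 + 3 = 0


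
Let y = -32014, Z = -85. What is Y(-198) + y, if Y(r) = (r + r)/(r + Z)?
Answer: -9059566/283 ≈ -32013.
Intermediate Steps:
Y(r) = 2*r/(-85 + r) (Y(r) = (r + r)/(r - 85) = (2*r)/(-85 + r) = 2*r/(-85 + r))
Y(-198) + y = 2*(-198)/(-85 - 198) - 32014 = 2*(-198)/(-283) - 32014 = 2*(-198)*(-1/283) - 32014 = 396/283 - 32014 = -9059566/283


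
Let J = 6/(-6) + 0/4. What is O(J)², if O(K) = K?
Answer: 1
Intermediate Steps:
J = -1 (J = 6*(-⅙) + 0*(¼) = -1 + 0 = -1)
O(J)² = (-1)² = 1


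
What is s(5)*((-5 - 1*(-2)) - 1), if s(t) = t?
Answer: -20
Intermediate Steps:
s(5)*((-5 - 1*(-2)) - 1) = 5*((-5 - 1*(-2)) - 1) = 5*((-5 + 2) - 1) = 5*(-3 - 1) = 5*(-4) = -20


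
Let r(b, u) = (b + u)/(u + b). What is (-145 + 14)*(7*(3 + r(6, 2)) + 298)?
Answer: -42706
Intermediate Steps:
r(b, u) = 1 (r(b, u) = (b + u)/(b + u) = 1)
(-145 + 14)*(7*(3 + r(6, 2)) + 298) = (-145 + 14)*(7*(3 + 1) + 298) = -131*(7*4 + 298) = -131*(28 + 298) = -131*326 = -42706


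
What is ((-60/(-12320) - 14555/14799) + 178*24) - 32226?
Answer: -254842729019/9116184 ≈ -27955.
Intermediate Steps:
((-60/(-12320) - 14555/14799) + 178*24) - 32226 = ((-60*(-1/12320) - 14555*1/14799) + 4272) - 32226 = ((3/616 - 14555/14799) + 4272) - 32226 = (-8921483/9116184 + 4272) - 32226 = 38935416565/9116184 - 32226 = -254842729019/9116184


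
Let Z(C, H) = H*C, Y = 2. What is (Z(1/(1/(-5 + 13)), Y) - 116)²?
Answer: 10000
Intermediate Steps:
Z(C, H) = C*H
(Z(1/(1/(-5 + 13)), Y) - 116)² = (2/1/(-5 + 13) - 116)² = (2/1/8 - 116)² = (2/(⅛) - 116)² = (8*2 - 116)² = (16 - 116)² = (-100)² = 10000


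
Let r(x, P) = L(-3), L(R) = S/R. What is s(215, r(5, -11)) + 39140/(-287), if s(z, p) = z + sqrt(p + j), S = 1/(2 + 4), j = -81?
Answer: 22565/287 + I*sqrt(2918)/6 ≈ 78.624 + 9.0031*I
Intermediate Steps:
S = 1/6 ≈ 0.16667
L(R) = 1/(6*R)
r(x, P) = -1/18 (r(x, P) = (1/6)/(-3) = (1/6)*(-1/3) = -1/18)
s(z, p) = z + sqrt(-81 + p) (s(z, p) = z + sqrt(p - 81) = z + sqrt(-81 + p))
s(215, r(5, -11)) + 39140/(-287) = (215 + sqrt(-81 - 1/18)) + 39140/(-287) = (215 + sqrt(-1459/18)) + 39140*(-1/287) = (215 + I*sqrt(2918)/6) - 39140/287 = 22565/287 + I*sqrt(2918)/6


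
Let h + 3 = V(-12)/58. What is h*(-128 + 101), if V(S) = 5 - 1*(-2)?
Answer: 4509/58 ≈ 77.741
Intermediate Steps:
V(S) = 7 (V(S) = 5 + 2 = 7)
h = -167/58 (h = -3 + 7/58 = -167/58 ≈ -2.8793)
h*(-128 + 101) = -167*(-128 + 101)/58 = -167/58*(-27) = 4509/58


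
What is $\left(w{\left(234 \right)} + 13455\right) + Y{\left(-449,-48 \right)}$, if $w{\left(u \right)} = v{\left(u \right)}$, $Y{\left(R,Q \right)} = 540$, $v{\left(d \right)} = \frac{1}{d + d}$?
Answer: $\frac{6549661}{468} \approx 13995.0$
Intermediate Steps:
$v{\left(d \right)} = \frac{1}{2 d}$
$w{\left(u \right)} = \frac{1}{2 u}$
$\left(w{\left(234 \right)} + 13455\right) + Y{\left(-449,-48 \right)} = \left(\frac{1}{2 \cdot 234} + 13455\right) + 540 = \left(\frac{1}{2} \cdot \frac{1}{234} + 13455\right) + 540 = \left(\frac{1}{468} + 13455\right) + 540 = \frac{6296941}{468} + 540 = \frac{6549661}{468}$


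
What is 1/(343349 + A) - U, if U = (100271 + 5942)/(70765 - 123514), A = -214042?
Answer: 13734137140/6820814943 ≈ 2.0136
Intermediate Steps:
U = -106213/52749 (U = 106213/(-52749) = 106213*(-1/52749) = -106213/52749 ≈ -2.0136)
1/(343349 + A) - U = 1/(343349 - 214042) - 1*(-106213/52749) = 1/129307 + 106213/52749 = 13734137140/6820814943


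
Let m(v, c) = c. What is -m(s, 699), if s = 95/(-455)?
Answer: -699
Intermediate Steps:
s = -19/91 (s = 95*(-1/455) = -19/91 ≈ -0.20879)
-m(s, 699) = -1*699 = -699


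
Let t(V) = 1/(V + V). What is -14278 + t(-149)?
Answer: -4254845/298 ≈ -14278.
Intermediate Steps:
t(V) = 1/(2*V)
-14278 + t(-149) = -14278 + (½)/(-149) = -14278 + (½)*(-1/149) = -14278 - 1/298 = -4254845/298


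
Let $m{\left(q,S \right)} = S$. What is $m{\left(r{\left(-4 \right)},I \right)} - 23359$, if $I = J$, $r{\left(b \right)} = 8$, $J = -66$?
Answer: $-23425$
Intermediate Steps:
$I = -66$
$m{\left(r{\left(-4 \right)},I \right)} - 23359 = -66 - 23359 = -23425$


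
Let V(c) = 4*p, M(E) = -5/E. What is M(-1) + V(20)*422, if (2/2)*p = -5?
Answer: -8435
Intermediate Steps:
p = -5
V(c) = -20 (V(c) = 4*(-5) = -20)
M(-1) + V(20)*422 = -5/(-1) - 20*422 = -5*(-1) - 8440 = 5 - 8440 = -8435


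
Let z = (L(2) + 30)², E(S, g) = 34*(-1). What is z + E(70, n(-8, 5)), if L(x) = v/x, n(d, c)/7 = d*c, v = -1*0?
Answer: 866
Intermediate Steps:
v = 0
n(d, c) = 7*c*d (n(d, c) = 7*(d*c) = 7*(c*d) = 7*c*d)
E(S, g) = -34
L(x) = 0 (L(x) = 0/x = 0)
z = 900 (z = (0 + 30)² = 30² = 900)
z + E(70, n(-8, 5)) = 900 - 34 = 866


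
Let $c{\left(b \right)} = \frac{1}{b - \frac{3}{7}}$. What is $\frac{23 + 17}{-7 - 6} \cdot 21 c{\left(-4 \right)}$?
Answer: $\frac{5880}{403} \approx 14.591$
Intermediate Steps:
$c{\left(b \right)} = \frac{1}{- \frac{3}{7} + b}$ ($c{\left(b \right)} = \frac{1}{b - \frac{3}{7}} = \frac{1}{- \frac{3}{7} + b}$)
$\frac{23 + 17}{-7 - 6} \cdot 21 c{\left(-4 \right)} = \frac{23 + 17}{-7 - 6} \cdot 21 \frac{7}{-3 + 7 \left(-4\right)} = \frac{40}{-13} \cdot 21 \frac{7}{-3 - 28} = 40 \left(- \frac{1}{13}\right) 21 \frac{7}{-31} = \left(- \frac{40}{13}\right) 21 \cdot 7 \left(- \frac{1}{31}\right) = \left(- \frac{840}{13}\right) \left(- \frac{7}{31}\right) = \frac{5880}{403}$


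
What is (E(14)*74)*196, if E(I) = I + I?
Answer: 406112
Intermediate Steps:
E(I) = 2*I
(E(14)*74)*196 = ((2*14)*74)*196 = (28*74)*196 = 2072*196 = 406112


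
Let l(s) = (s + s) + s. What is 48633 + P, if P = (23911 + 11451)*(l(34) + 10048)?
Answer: 358972933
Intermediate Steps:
l(s) = 3*s (l(s) = 2*s + s = 3*s)
P = 358924300 (P = (23911 + 11451)*(3*34 + 10048) = 35362*(102 + 10048) = 35362*10150 = 358924300)
48633 + P = 48633 + 358924300 = 358972933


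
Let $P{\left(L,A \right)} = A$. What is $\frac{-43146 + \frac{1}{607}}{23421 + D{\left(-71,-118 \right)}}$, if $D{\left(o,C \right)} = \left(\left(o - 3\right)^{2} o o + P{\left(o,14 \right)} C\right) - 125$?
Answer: $- \frac{26189621}{16769079120} \approx -0.0015618$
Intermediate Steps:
$D{\left(o,C \right)} = -125 + 14 C + o^{2} \left(-3 + o\right)^{2}$ ($D{\left(o,C \right)} = \left(\left(o - 3\right)^{2} o o + 14 C\right) - 125 = \left(\left(-3 + o\right)^{2} o o + 14 C\right) - 125 = \left(o \left(-3 + o\right)^{2} o + 14 C\right) - 125 = \left(o^{2} \left(-3 + o\right)^{2} + 14 C\right) - 125 = \left(14 C + o^{2} \left(-3 + o\right)^{2}\right) - 125 = -125 + 14 C + o^{2} \left(-3 + o\right)^{2}$)
$\frac{-43146 + \frac{1}{607}}{23421 + D{\left(-71,-118 \right)}} = \frac{-43146 + \frac{1}{607}}{23421 + \left(-125 + 14 \left(-118\right) + \left(-71\right)^{2} \left(-3 - 71\right)^{2}\right)} = \frac{-43146 + \frac{1}{607}}{23421 - \left(1777 - 27604516\right)} = - \frac{26189621}{607 \left(23421 - -27602739\right)} = - \frac{26189621}{607 \left(23421 + 27602739\right)} = - \frac{26189621}{607 \cdot 27626160} = \left(- \frac{26189621}{607}\right) \frac{1}{27626160} = - \frac{26189621}{16769079120}$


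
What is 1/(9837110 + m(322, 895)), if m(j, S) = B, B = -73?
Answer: 1/9837037 ≈ 1.0166e-7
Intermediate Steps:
m(j, S) = -73
1/(9837110 + m(322, 895)) = 1/(9837110 - 73) = 1/9837037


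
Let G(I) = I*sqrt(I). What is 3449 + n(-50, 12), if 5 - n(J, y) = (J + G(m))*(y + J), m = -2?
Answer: 1554 - 76*I*sqrt(2) ≈ 1554.0 - 107.48*I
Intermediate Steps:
G(I) = I**(3/2)
n(J, y) = 5 - (J + y)*(J - 2*I*sqrt(2)) (n(J, y) = 5 - (J + (-2)**(3/2))*(y + J) = 5 - (J - 2*I*sqrt(2))*(J + y) = 5 - (J + y)*(J - 2*I*sqrt(2)))
3449 + n(-50, 12) = 3449 + (5 - 1*(-50)**2 - 1*(-50)*12 + 2*I*(-50)*sqrt(2) + 2*I*12*sqrt(2)) = 3449 + (5 - 1*2500 + 600 - 100*I*sqrt(2) + 24*I*sqrt(2)) = 3449 + (5 - 2500 + 600 - 100*I*sqrt(2) + 24*I*sqrt(2)) = 3449 + (-1895 - 76*I*sqrt(2)) = 1554 - 76*I*sqrt(2)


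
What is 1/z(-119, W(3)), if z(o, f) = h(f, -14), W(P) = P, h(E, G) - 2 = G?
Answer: -1/12 ≈ -0.083333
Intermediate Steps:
h(E, G) = 2 + G
z(o, f) = -12 (z(o, f) = 2 - 14 = -12)
1/z(-119, W(3)) = 1/(-12) = -1/12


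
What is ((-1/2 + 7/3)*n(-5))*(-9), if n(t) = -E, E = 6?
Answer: 99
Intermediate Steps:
n(t) = -6 (n(t) = -1*6 = -6)
((-1/2 + 7/3)*n(-5))*(-9) = ((-1/2 + 7/3)*(-6))*(-9) = ((-1*½ + 7*(⅓))*(-6))*(-9) = ((-½ + 7/3)*(-6))*(-9) = ((11/6)*(-6))*(-9) = -11*(-9) = 99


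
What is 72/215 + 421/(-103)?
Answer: -83099/22145 ≈ -3.7525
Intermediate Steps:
72/215 + 421/(-103) = 72*(1/215) + 421*(-1/103) = 72/215 - 421/103 = -83099/22145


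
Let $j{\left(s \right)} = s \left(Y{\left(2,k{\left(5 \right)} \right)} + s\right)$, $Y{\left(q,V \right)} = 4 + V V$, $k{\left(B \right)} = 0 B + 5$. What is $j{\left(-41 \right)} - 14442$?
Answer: $-13950$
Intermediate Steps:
$k{\left(B \right)} = 5$ ($k{\left(B \right)} = 0 + 5 = 5$)
$Y{\left(q,V \right)} = 4 + V^{2}$
$j{\left(s \right)} = s \left(29 + s\right)$ ($j{\left(s \right)} = s \left(\left(4 + 5^{2}\right) + s\right) = s \left(\left(4 + 25\right) + s\right) = s \left(29 + s\right)$)
$j{\left(-41 \right)} - 14442 = - 41 \left(29 - 41\right) - 14442 = \left(-41\right) \left(-12\right) - 14442 = 492 - 14442 = -13950$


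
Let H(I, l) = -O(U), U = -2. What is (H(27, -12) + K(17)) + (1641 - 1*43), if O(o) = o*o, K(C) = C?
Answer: 1611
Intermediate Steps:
O(o) = o²
H(I, l) = -4 (H(I, l) = -1*(-2)² = -1*4 = -4)
(H(27, -12) + K(17)) + (1641 - 1*43) = (-4 + 17) + (1641 - 1*43) = 13 + (1641 - 43) = 13 + 1598 = 1611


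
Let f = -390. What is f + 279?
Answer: -111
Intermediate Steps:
f + 279 = -390 + 279 = -111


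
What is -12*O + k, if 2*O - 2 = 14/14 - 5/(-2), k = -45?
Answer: -78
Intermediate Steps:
O = 11/4 (O = 1 + (14/14 - 5/(-2))/2 = 1 + (14*(1/14) - 5*(-1/2))/2 = 1 + (1 + 5/2)/2 = 1 + (1/2)*(7/2) = 1 + 7/4 = 11/4 ≈ 2.7500)
-12*O + k = -12*11/4 - 45 = -33 - 45 = -78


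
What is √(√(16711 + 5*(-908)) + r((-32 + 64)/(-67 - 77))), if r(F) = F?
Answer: √(-2 + 9*√12171)/3 ≈ 10.493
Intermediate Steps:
√(√(16711 + 5*(-908)) + r((-32 + 64)/(-67 - 77))) = √(√(16711 + 5*(-908)) + (-32 + 64)/(-67 - 77)) = √(√(16711 - 4540) + 32/(-144)) = √(√12171 + 32*(-1/144)) = √(√12171 - 2/9) = √(-2/9 + √12171)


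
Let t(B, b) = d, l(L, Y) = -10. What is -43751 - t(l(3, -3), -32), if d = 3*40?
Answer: -43871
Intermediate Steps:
d = 120
t(B, b) = 120
-43751 - t(l(3, -3), -32) = -43751 - 1*120 = -43751 - 120 = -43871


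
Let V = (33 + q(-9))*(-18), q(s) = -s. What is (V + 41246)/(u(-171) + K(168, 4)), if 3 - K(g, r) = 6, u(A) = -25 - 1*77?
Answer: -8098/21 ≈ -385.62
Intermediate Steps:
u(A) = -102 (u(A) = -25 - 77 = -102)
K(g, r) = -3 (K(g, r) = 3 - 1*6 = 3 - 6 = -3)
V = -756 (V = (33 - 1*(-9))*(-18) = (33 + 9)*(-18) = 42*(-18) = -756)
(V + 41246)/(u(-171) + K(168, 4)) = (-756 + 41246)/(-102 - 3) = 40490/(-105) = 40490*(-1/105) = -8098/21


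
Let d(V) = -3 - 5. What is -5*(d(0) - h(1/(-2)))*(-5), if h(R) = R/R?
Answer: -225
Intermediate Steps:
d(V) = -8
h(R) = 1
-5*(d(0) - h(1/(-2)))*(-5) = -5*(-8 - 1*1)*(-5) = -5*(-8 - 1)*(-5) = -5*(-9)*(-5) = 45*(-5) = -225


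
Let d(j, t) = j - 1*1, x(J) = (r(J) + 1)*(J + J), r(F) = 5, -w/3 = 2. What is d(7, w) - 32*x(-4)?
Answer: 1542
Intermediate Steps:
w = -6 (w = -3*2 = -6)
x(J) = 12*J (x(J) = (5 + 1)*(J + J) = 6*(2*J) = 12*J)
d(j, t) = -1 + j (d(j, t) = j - 1 = -1 + j)
d(7, w) - 32*x(-4) = (-1 + 7) - 384*(-4) = 6 - 32*(-48) = 6 + 1536 = 1542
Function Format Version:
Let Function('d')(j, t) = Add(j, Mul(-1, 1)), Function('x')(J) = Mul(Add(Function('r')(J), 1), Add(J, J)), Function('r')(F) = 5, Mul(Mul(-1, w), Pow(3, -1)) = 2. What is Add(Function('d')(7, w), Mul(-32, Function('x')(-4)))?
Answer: 1542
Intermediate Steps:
w = -6 (w = Mul(-3, 2) = -6)
Function('x')(J) = Mul(12, J) (Function('x')(J) = Mul(Add(5, 1), Add(J, J)) = Mul(6, Mul(2, J)) = Mul(12, J))
Function('d')(j, t) = Add(-1, j) (Function('d')(j, t) = Add(j, -1) = Add(-1, j))
Add(Function('d')(7, w), Mul(-32, Function('x')(-4))) = Add(Add(-1, 7), Mul(-32, Mul(12, -4))) = Add(6, Mul(-32, -48)) = Add(6, 1536) = 1542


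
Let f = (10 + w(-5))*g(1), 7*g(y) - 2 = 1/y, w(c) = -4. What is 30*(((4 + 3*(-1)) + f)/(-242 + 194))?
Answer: -125/56 ≈ -2.2321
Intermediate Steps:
g(y) = 2/7 + 1/(7*y) (g(y) = 2/7 + (1/y)/7 = 2/7 + 1/(7*y))
f = 18/7 (f = (10 - 4)*((⅐)*(1 + 2*1)/1) = 6*((⅐)*1*(1 + 2)) = 6*((⅐)*1*3) = 6*(3/7) = 18/7 ≈ 2.5714)
30*(((4 + 3*(-1)) + f)/(-242 + 194)) = 30*(((4 + 3*(-1)) + 18/7)/(-242 + 194)) = 30*(((4 - 3) + 18/7)/(-48)) = 30*((1 + 18/7)*(-1/48)) = 30*((25/7)*(-1/48)) = 30*(-25/336) = -125/56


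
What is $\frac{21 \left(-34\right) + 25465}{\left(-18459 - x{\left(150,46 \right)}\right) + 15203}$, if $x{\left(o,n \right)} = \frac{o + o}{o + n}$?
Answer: $- \frac{1212799}{159619} \approx -7.5981$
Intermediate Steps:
$x{\left(o,n \right)} = \frac{2 o}{n + o}$
$\frac{21 \left(-34\right) + 25465}{\left(-18459 - x{\left(150,46 \right)}\right) + 15203} = \frac{21 \left(-34\right) + 25465}{\left(-18459 - 2 \cdot 150 \frac{1}{46 + 150}\right) + 15203} = \frac{-714 + 25465}{\left(-18459 - 2 \cdot 150 \cdot \frac{1}{196}\right) + 15203} = \frac{24751}{\left(-18459 - 2 \cdot 150 \cdot \frac{1}{196}\right) + 15203} = \frac{24751}{\left(-18459 - \frac{75}{49}\right) + 15203} = \frac{24751}{- \frac{904566}{49} + 15203} = \frac{24751}{- \frac{159619}{49}} = 24751 \left(- \frac{49}{159619}\right) = - \frac{1212799}{159619}$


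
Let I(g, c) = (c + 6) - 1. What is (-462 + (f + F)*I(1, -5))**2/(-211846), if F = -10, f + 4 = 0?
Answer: -106722/105923 ≈ -1.0075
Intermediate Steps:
f = -4 (f = -4 + 0 = -4)
I(g, c) = 5 + c (I(g, c) = (6 + c) - 1 = 5 + c)
(-462 + (f + F)*I(1, -5))**2/(-211846) = (-462 + (-4 - 10)*(5 - 5))**2/(-211846) = (-462 - 14*0)**2*(-1/211846) = (-462 + 0)**2*(-1/211846) = (-462)**2*(-1/211846) = 213444*(-1/211846) = -106722/105923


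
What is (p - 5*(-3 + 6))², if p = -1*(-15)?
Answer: 0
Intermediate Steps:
p = 15
(p - 5*(-3 + 6))² = (15 - 5*(-3 + 6))² = (15 - 5*3)² = (15 - 15)² = 0² = 0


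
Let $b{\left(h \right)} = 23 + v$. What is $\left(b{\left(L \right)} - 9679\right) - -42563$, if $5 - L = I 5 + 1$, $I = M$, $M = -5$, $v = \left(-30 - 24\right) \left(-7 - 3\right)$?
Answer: $33447$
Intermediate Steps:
$v = 540$ ($v = \left(-54\right) \left(-10\right) = 540$)
$I = -5$
$L = 29$ ($L = 5 - \left(\left(-5\right) 5 + 1\right) = 5 - \left(-25 + 1\right) = 5 - -24 = 5 + 24 = 29$)
$b{\left(h \right)} = 563$ ($b{\left(h \right)} = 23 + 540 = 563$)
$\left(b{\left(L \right)} - 9679\right) - -42563 = \left(563 - 9679\right) - -42563 = -9116 + 42563 = 33447$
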